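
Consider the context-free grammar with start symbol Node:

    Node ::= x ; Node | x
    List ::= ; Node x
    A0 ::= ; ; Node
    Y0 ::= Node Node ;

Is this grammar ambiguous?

(List, A0, Y0 are unreachable from Node, so their rules don't affect L(Node).) The reachable grammar is A → atom sep A | atom. Each atom is followed by either the separator (recurse) or end-of-string (stop) — no choice point.

Unambiguous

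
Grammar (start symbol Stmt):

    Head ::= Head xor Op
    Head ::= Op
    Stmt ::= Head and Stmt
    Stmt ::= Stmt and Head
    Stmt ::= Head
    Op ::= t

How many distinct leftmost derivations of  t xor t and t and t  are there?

Parse trees for t xor t and t and t:
  [Stmt [Head [Head [Op t]] xor [Op t]] and [Stmt [Head [Op t]] and [Stmt [Head [Op t]]]]]
  [Stmt [Head [Head [Op t]] xor [Op t]] and [Stmt [Stmt [Head [Op t]]] and [Head [Op t]]]]
  [Stmt [Stmt [Head [Head [Op t]] xor [Op t]] and [Stmt [Head [Op t]]]] and [Head [Op t]]]
  [Stmt [Stmt [Stmt [Head [Head [Op t]] xor [Op t]]] and [Head [Op t]]] and [Head [Op t]]]

4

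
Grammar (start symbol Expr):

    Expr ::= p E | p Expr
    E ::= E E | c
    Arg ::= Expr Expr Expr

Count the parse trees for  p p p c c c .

2

Parse trees for p p p c c c:
  [Expr p [Expr p [Expr p [E [E c] [E [E c] [E c]]]]]]
  [Expr p [Expr p [Expr p [E [E [E c] [E c]] [E c]]]]]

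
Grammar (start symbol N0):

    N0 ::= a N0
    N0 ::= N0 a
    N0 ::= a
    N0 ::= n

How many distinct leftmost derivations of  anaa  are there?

3

Parse trees for anaa:
  [N0 a [N0 [N0 [N0 n] a] a]]
  [N0 [N0 a [N0 [N0 n] a]] a]
  [N0 [N0 [N0 a [N0 n]] a] a]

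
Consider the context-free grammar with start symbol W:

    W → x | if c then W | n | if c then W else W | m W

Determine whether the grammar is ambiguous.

Witness: if c then if c then n else n

Derivation 1: W ⇒ if c then W ⇒ if c then if c then W else W ⇒ if c then if c then n else W ⇒ if c then if c then n else n
Derivation 2: W ⇒ if c then W else W ⇒ if c then if c then W else W ⇒ if c then if c then n else W ⇒ if c then if c then n else n

Two distinct leftmost derivations for the same string.

Ambiguous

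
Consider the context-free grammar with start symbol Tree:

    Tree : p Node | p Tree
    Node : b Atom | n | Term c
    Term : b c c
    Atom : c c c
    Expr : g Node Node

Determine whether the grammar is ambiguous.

Witness: p b c c c

Derivation 1: Tree ⇒ p Node ⇒ p b Atom ⇒ p b c c c
Derivation 2: Tree ⇒ p Node ⇒ p Term c ⇒ p b c c c

Two distinct leftmost derivations for the same string.

Ambiguous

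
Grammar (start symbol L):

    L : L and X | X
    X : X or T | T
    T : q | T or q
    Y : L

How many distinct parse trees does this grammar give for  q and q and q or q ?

2

Parse trees for q and q and q or q:
  [L [L [L [X [T q]]] and [X [T q]]] and [X [X [T q]] or [T q]]]
  [L [L [L [X [T q]]] and [X [T q]]] and [X [T [T q] or q]]]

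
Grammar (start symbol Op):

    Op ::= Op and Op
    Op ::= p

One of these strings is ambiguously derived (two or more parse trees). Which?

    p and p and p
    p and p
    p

p and p and p: 2 trees
p and p: 1 tree
p: 1 tree

p and p and p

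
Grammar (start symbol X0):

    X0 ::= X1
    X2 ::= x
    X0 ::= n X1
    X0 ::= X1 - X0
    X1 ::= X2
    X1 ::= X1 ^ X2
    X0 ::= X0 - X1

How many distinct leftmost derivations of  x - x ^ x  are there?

2

Parse trees for x - x ^ x:
  [X0 [X1 [X2 x]] - [X0 [X1 [X1 [X2 x]] ^ [X2 x]]]]
  [X0 [X0 [X1 [X2 x]]] - [X1 [X1 [X2 x]] ^ [X2 x]]]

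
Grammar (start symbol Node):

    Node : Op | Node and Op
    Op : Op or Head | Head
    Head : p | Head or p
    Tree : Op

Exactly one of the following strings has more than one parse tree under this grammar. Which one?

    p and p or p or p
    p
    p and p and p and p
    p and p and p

p and p or p or p

p and p or p or p: 4 trees
p: 1 tree
p and p and p and p: 1 tree
p and p and p: 1 tree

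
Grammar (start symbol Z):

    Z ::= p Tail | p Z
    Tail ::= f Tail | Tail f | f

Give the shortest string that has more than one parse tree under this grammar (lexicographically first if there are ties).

length 2: no string has ≥2 trees
length 3: p f f has 2 parse trees

Two derivations of p f f:
  Z ⇒ p Tail ⇒ p f Tail ⇒ p f f
  Z ⇒ p Tail ⇒ p Tail f ⇒ p f f

p f f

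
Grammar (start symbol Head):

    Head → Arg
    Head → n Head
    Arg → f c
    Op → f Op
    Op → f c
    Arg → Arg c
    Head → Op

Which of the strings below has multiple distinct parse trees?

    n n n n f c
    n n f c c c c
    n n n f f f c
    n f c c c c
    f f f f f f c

n n n n f c

n n n n f c: 2 trees
n n f c c c c: 1 tree
n n n f f f c: 1 tree
n f c c c c: 1 tree
f f f f f f c: 1 tree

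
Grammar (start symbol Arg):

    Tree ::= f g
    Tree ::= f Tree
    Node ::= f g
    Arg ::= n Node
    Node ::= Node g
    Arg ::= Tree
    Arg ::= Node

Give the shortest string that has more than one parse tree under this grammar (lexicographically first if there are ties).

length 2: f g has 2 parse trees

Two derivations of f g:
  Arg ⇒ Tree ⇒ f g
  Arg ⇒ Node ⇒ f g

f g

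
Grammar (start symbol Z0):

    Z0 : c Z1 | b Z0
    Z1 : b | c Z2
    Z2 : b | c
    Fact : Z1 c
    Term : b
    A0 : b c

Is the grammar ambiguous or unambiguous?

Unambiguous

Only Z0, Z1, Z2 are reachable from Z0; ignoring the rest: Restricted to the reachable nonterminals, every rule has the form A → t or A → t B, and no two rules for the same A share a first terminal. The grammar encodes a DFA — one run per string.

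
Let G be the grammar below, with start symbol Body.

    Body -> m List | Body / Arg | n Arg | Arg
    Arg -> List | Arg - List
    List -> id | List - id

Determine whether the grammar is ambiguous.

Ambiguous

Witness: id - id

Derivation 1: Body ⇒ Arg ⇒ List ⇒ List - id ⇒ id - id
Derivation 2: Body ⇒ Arg ⇒ Arg - List ⇒ List - List ⇒ id - List ⇒ id - id

Two distinct leftmost derivations for the same string.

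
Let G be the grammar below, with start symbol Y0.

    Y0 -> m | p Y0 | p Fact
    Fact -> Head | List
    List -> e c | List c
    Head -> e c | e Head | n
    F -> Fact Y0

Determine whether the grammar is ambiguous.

Ambiguous

Witness: p e c

Derivation 1: Y0 ⇒ p Fact ⇒ p Head ⇒ p e c
Derivation 2: Y0 ⇒ p Fact ⇒ p List ⇒ p e c

Two distinct leftmost derivations for the same string.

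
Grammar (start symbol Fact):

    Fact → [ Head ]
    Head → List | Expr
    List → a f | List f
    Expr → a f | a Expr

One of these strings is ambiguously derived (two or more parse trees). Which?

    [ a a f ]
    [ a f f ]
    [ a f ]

[ a a f ]: 1 tree
[ a f f ]: 1 tree
[ a f ]: 2 trees

[ a f ]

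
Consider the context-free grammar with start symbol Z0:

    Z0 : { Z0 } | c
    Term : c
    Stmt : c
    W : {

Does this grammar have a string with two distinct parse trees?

(Term, Stmt, W are unreachable from Z0, so their rules don't affect L(Z0).) Each string is a nest of matched brackets around a single atom. An opening bracket forces the recursive rule; an atom forces the base rule.

Unambiguous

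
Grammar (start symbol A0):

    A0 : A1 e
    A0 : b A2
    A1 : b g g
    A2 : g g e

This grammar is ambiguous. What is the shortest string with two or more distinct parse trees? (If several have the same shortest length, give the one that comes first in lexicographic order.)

b g g e

length 4: b g g e has 2 parse trees

Two derivations of b g g e:
  A0 ⇒ A1 e ⇒ b g g e
  A0 ⇒ b A2 ⇒ b g g e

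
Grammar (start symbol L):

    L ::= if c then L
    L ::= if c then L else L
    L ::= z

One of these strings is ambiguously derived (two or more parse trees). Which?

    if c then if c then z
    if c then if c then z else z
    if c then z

if c then if c then z else z

if c then if c then z: 1 tree
if c then if c then z else z: 2 trees
if c then z: 1 tree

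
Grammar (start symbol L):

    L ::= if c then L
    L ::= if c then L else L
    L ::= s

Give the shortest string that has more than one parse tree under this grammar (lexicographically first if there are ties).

length 1: no string has ≥2 trees
length 4: no string has ≥2 trees
length 6: no string has ≥2 trees
length 7: no string has ≥2 trees
length 9: if c then if c then s else s has 2 parse trees

Two derivations of if c then if c then s else s:
  L ⇒ if c then L ⇒ if c then if c then L else L ⇒ if c then if c then s else L ⇒ if c then if c then s else s
  L ⇒ if c then L else L ⇒ if c then if c then L else L ⇒ if c then if c then s else L ⇒ if c then if c then s else s

if c then if c then s else s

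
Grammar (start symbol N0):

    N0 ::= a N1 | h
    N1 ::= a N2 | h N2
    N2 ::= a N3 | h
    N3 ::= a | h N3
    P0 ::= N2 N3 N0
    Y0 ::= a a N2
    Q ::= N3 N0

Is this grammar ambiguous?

Unambiguous

Only N0, N1, N2, N3 are reachable from N0; ignoring the rest: The reachable rules are right-linear with at most one rule per (nonterminal, next-terminal) pair. Each input token forces the next rule, so parsing is deterministic.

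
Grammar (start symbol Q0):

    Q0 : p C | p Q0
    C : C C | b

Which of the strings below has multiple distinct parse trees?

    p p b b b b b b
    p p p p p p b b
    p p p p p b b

p p b b b b b b: 42 trees
p p p p p p b b: 1 tree
p p p p p b b: 1 tree

p p b b b b b b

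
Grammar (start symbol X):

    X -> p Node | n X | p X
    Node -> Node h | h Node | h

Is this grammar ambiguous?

Ambiguous

Witness: p h h

Derivation 1: X ⇒ p Node ⇒ p Node h ⇒ p h h
Derivation 2: X ⇒ p Node ⇒ p h Node ⇒ p h h

Two distinct leftmost derivations for the same string.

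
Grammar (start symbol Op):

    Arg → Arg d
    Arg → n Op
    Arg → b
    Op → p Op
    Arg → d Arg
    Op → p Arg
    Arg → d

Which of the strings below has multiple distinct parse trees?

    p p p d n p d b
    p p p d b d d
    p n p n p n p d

p p p d b d d

p p p d n p d b: 1 tree
p p p d b d d: 3 trees
p n p n p n p d: 1 tree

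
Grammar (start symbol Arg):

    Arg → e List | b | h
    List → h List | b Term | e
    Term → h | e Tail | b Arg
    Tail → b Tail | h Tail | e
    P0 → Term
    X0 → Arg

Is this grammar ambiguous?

Unambiguous

Only Arg, List, Term, Tail are reachable from Arg; ignoring the rest: The reachable rules are right-linear with at most one rule per (nonterminal, next-terminal) pair. Each input token forces the next rule, so parsing is deterministic.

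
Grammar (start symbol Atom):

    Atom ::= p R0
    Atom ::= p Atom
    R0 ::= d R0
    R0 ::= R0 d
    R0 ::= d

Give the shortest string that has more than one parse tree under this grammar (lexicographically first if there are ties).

p d d

length 2: no string has ≥2 trees
length 3: p d d has 2 parse trees

Two derivations of p d d:
  Atom ⇒ p R0 ⇒ p d R0 ⇒ p d d
  Atom ⇒ p R0 ⇒ p R0 d ⇒ p d d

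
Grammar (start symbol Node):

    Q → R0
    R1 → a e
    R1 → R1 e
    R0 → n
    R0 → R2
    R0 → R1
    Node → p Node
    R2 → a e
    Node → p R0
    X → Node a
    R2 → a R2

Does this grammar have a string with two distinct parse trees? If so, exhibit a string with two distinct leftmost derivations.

Ambiguous

Witness: p a e

Derivation 1: Node ⇒ p R0 ⇒ p R2 ⇒ p a e
Derivation 2: Node ⇒ p R0 ⇒ p R1 ⇒ p a e

Two distinct leftmost derivations for the same string.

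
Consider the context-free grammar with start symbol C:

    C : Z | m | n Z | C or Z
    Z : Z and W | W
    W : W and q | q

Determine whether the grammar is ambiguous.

Ambiguous

Witness: q and q

Derivation 1: C ⇒ Z ⇒ Z and W ⇒ W and W ⇒ q and W ⇒ q and q
Derivation 2: C ⇒ Z ⇒ W ⇒ W and q ⇒ q and q

Two distinct leftmost derivations for the same string.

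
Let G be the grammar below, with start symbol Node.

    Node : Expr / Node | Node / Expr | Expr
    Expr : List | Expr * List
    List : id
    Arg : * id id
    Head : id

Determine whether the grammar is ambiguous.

Witness: id / id

Derivation 1: Node ⇒ Expr / Node ⇒ List / Node ⇒ id / Node ⇒ id / Expr ⇒ id / List ⇒ id / id
Derivation 2: Node ⇒ Node / Expr ⇒ Expr / Expr ⇒ List / Expr ⇒ id / Expr ⇒ id / List ⇒ id / id

Two distinct leftmost derivations for the same string.

Ambiguous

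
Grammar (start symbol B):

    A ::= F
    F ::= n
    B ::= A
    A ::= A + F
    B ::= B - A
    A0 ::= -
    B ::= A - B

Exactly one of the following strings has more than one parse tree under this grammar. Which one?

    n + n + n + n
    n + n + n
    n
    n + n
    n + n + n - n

n + n + n - n

n + n + n + n: 1 tree
n + n + n: 1 tree
n: 1 tree
n + n: 1 tree
n + n + n - n: 2 trees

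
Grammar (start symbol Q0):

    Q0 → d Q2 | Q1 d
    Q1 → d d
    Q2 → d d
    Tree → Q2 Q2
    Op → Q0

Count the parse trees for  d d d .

2

Parse trees for d d d:
  [Q0 d [Q2 d d]]
  [Q0 [Q1 d d] d]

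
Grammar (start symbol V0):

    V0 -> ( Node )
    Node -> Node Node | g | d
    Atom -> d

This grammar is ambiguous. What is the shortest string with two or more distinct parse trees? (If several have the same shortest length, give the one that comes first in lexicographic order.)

length 3: no string has ≥2 trees
length 4: no string has ≥2 trees
length 5: ( d d d ) has 2 parse trees

Two derivations of ( d d d ):
  V0 ⇒ ( Node ) ⇒ ( Node Node ) ⇒ ( Node Node Node ) ⇒ ( d Node Node ) ⇒ ( d d Node ) ⇒ ( d d d )
  V0 ⇒ ( Node ) ⇒ ( Node Node ) ⇒ ( d Node ) ⇒ ( d Node Node ) ⇒ ( d d Node ) ⇒ ( d d d )

( d d d )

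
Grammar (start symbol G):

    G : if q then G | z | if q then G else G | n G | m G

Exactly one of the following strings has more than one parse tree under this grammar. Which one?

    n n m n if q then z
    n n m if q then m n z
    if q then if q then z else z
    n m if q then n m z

if q then if q then z else z

n n m n if q then z: 1 tree
n n m if q then m n z: 1 tree
if q then if q then z else z: 2 trees
n m if q then n m z: 1 tree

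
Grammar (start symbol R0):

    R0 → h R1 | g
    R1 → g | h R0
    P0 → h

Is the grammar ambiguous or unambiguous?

Unambiguous

Only R0, R1 are reachable from R0; ignoring the rest: Restricted to the reachable nonterminals, every rule has the form A → t or A → t B, and no two rules for the same A share a first terminal. The grammar encodes a DFA — one run per string.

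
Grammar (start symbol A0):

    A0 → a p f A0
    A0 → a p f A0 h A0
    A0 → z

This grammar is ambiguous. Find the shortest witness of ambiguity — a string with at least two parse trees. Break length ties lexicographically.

a p f a p f z h z

length 1: no string has ≥2 trees
length 4: no string has ≥2 trees
length 6: no string has ≥2 trees
length 7: no string has ≥2 trees
length 9: a p f a p f z h z has 2 parse trees

Two derivations of a p f a p f z h z:
  A0 ⇒ a p f A0 ⇒ a p f a p f A0 h A0 ⇒ a p f a p f z h A0 ⇒ a p f a p f z h z
  A0 ⇒ a p f A0 h A0 ⇒ a p f a p f A0 h A0 ⇒ a p f a p f z h A0 ⇒ a p f a p f z h z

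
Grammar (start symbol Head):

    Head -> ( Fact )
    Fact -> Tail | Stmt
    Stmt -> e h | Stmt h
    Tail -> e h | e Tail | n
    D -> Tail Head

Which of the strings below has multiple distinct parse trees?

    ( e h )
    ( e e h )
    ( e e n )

( e h )

( e h ): 2 trees
( e e h ): 1 tree
( e e n ): 1 tree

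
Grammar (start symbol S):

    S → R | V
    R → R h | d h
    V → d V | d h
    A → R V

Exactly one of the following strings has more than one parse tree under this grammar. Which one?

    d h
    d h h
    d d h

d h

d h: 2 trees
d h h: 1 tree
d d h: 1 tree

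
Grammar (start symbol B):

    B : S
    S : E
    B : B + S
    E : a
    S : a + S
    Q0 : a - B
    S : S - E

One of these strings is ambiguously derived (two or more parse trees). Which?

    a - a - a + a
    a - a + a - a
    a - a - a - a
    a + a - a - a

a + a - a - a

a - a - a + a: 1 tree
a - a + a - a: 1 tree
a - a - a - a: 1 tree
a + a - a - a: 4 trees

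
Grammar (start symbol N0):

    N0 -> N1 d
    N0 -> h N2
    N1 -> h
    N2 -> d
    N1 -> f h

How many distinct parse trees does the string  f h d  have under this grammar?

1

Parse trees for f h d:
  [N0 [N1 f h] d]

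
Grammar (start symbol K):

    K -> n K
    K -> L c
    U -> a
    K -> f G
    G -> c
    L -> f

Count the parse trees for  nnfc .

2

Parse trees for nnfc:
  [K n [K n [K [L f] c]]]
  [K n [K n [K f [G c]]]]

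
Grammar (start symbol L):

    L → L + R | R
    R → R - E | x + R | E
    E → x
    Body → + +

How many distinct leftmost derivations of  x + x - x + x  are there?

3

Parse trees for x + x - x + x:
  [L [L [L [R [E x]]] + [R [R [E x]] - [E x]]] + [R [E x]]]
  [L [L [R [R x + [R [E x]]] - [E x]]] + [R [E x]]]
  [L [L [R x + [R [R [E x]] - [E x]]]] + [R [E x]]]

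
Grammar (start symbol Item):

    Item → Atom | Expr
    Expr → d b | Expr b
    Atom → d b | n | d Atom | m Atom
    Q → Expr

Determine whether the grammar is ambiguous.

Witness: d b

Derivation 1: Item ⇒ Atom ⇒ d b
Derivation 2: Item ⇒ Expr ⇒ d b

Two distinct leftmost derivations for the same string.

Ambiguous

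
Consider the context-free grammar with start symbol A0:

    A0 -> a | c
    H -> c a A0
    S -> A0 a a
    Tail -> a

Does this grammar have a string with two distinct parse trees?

Only A0 is reachable from A0; ignoring the rest: The reachable rules are right-linear with at most one rule per (nonterminal, next-terminal) pair. Each input token forces the next rule, so parsing is deterministic.

Unambiguous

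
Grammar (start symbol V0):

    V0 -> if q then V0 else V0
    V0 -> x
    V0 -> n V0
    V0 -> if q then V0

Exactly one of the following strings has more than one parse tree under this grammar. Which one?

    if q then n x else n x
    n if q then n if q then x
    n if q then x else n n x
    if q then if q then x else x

if q then if q then x else x

if q then n x else n x: 1 tree
n if q then n if q then x: 1 tree
n if q then x else n n x: 1 tree
if q then if q then x else x: 2 trees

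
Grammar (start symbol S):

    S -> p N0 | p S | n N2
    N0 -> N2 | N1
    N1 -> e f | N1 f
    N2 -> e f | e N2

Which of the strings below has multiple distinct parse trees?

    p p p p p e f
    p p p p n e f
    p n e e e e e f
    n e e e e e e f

p p p p p e f

p p p p p e f: 2 trees
p p p p n e f: 1 tree
p n e e e e e f: 1 tree
n e e e e e e f: 1 tree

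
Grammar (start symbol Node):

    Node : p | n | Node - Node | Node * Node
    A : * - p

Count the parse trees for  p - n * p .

2

Parse trees for p - n * p:
  [Node [Node p] - [Node [Node n] * [Node p]]]
  [Node [Node [Node p] - [Node n]] * [Node p]]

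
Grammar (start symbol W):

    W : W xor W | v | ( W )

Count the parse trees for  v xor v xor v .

2

Parse trees for v xor v xor v:
  [W [W v] xor [W [W v] xor [W v]]]
  [W [W [W v] xor [W v]] xor [W v]]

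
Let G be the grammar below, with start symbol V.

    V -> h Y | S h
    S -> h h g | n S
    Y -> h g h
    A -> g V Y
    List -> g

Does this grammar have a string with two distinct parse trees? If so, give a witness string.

Ambiguous

Witness: h h g h

Derivation 1: V ⇒ h Y ⇒ h h g h
Derivation 2: V ⇒ S h ⇒ h h g h

Two distinct leftmost derivations for the same string.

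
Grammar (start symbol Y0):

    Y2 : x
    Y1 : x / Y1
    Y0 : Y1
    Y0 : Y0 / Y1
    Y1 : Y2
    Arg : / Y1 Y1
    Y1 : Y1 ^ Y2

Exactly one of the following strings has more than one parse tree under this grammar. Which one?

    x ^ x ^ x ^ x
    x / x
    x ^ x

x / x

x ^ x ^ x ^ x: 1 tree
x / x: 2 trees
x ^ x: 1 tree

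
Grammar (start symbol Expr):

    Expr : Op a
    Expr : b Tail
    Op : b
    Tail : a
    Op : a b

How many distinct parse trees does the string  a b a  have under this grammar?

1

Parse trees for a b a:
  [Expr [Op a b] a]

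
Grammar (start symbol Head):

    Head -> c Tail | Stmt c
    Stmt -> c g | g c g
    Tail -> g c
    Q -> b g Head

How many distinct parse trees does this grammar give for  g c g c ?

1

Parse trees for g c g c:
  [Head [Stmt g c g] c]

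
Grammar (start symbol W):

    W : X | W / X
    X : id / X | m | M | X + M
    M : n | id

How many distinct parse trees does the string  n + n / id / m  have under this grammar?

2

Parse trees for n + n / id / m:
  [W [W [X [X [M n]] + [M n]]] / [X id / [X m]]]
  [W [W [W [X [X [M n]] + [M n]]] / [X [M id]]] / [X m]]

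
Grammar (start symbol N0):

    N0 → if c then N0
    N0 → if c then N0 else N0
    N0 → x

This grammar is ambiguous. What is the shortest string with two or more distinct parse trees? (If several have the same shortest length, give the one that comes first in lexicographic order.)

length 1: no string has ≥2 trees
length 4: no string has ≥2 trees
length 6: no string has ≥2 trees
length 7: no string has ≥2 trees
length 9: if c then if c then x else x has 2 parse trees

Two derivations of if c then if c then x else x:
  N0 ⇒ if c then N0 ⇒ if c then if c then N0 else N0 ⇒ if c then if c then x else N0 ⇒ if c then if c then x else x
  N0 ⇒ if c then N0 else N0 ⇒ if c then if c then N0 else N0 ⇒ if c then if c then x else N0 ⇒ if c then if c then x else x

if c then if c then x else x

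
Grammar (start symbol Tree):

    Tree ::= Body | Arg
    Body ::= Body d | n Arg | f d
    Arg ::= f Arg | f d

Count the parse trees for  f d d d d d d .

Parse trees for f d d d d d d:
  [Tree [Body [Body [Body [Body [Body [Body f d] d] d] d] d] d]]

1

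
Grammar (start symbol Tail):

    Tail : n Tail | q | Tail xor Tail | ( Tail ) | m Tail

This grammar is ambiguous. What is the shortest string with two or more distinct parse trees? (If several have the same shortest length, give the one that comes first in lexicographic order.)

m q xor q

length 1: no string has ≥2 trees
length 2: no string has ≥2 trees
length 3: no string has ≥2 trees
length 4: m q xor q has 2 parse trees

Two derivations of m q xor q:
  Tail ⇒ Tail xor Tail ⇒ m Tail xor Tail ⇒ m q xor Tail ⇒ m q xor q
  Tail ⇒ m Tail ⇒ m Tail xor Tail ⇒ m q xor Tail ⇒ m q xor q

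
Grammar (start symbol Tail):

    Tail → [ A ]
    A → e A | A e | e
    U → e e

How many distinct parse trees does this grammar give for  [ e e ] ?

Parse trees for [ e e ]:
  [Tail [ [A e [A e]] ]]
  [Tail [ [A [A e] e] ]]

2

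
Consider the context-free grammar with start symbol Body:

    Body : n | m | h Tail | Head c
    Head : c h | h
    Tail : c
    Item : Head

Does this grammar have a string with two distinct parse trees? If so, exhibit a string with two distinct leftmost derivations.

Witness: h c

Derivation 1: Body ⇒ h Tail ⇒ h c
Derivation 2: Body ⇒ Head c ⇒ h c

Two distinct leftmost derivations for the same string.

Ambiguous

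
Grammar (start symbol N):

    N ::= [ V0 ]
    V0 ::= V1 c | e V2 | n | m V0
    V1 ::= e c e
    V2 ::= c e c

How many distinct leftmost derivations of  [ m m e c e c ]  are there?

Parse trees for [ m m e c e c ]:
  [N [ [V0 m [V0 m [V0 [V1 e c e] c]]] ]]
  [N [ [V0 m [V0 m [V0 e [V2 c e c]]]] ]]

2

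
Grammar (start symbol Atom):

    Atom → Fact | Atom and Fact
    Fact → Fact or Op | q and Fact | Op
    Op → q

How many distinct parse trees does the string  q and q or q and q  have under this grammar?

3

Parse trees for q and q or q and q:
  [Atom [Atom [Fact [Fact q and [Fact [Op q]]] or [Op q]]] and [Fact [Op q]]]
  [Atom [Atom [Fact q and [Fact [Fact [Op q]] or [Op q]]]] and [Fact [Op q]]]
  [Atom [Atom [Atom [Fact [Op q]]] and [Fact [Fact [Op q]] or [Op q]]] and [Fact [Op q]]]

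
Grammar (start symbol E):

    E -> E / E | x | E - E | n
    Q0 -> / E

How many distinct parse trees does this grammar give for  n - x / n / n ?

5

Parse trees for n - x / n / n:
  [E [E [E n] - [E x]] / [E [E n] / [E n]]]
  [E [E [E [E n] - [E x]] / [E n]] / [E n]]
  [E [E [E n] - [E [E x] / [E n]]] / [E n]]
  [E [E n] - [E [E x] / [E [E n] / [E n]]]]
  [E [E n] - [E [E [E x] / [E n]] / [E n]]]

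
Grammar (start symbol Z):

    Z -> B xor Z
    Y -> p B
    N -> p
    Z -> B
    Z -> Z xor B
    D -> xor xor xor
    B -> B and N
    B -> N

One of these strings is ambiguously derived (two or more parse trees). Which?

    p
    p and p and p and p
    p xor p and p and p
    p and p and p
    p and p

p: 1 tree
p and p and p and p: 1 tree
p xor p and p and p: 2 trees
p and p and p: 1 tree
p and p: 1 tree

p xor p and p and p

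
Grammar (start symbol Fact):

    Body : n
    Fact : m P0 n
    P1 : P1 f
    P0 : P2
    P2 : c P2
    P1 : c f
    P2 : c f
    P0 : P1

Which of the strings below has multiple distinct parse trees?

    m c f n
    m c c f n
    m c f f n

m c f n

m c f n: 2 trees
m c c f n: 1 tree
m c f f n: 1 tree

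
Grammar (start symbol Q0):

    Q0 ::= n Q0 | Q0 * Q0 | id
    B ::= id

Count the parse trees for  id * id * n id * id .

Parse trees for id * id * n id * id:
  [Q0 [Q0 id] * [Q0 [Q0 id] * [Q0 n [Q0 [Q0 id] * [Q0 id]]]]]
  [Q0 [Q0 id] * [Q0 [Q0 id] * [Q0 [Q0 n [Q0 id]] * [Q0 id]]]]
  [Q0 [Q0 id] * [Q0 [Q0 [Q0 id] * [Q0 n [Q0 id]]] * [Q0 id]]]
  [Q0 [Q0 [Q0 id] * [Q0 id]] * [Q0 n [Q0 [Q0 id] * [Q0 id]]]]
  [Q0 [Q0 [Q0 id] * [Q0 id]] * [Q0 [Q0 n [Q0 id]] * [Q0 id]]]
  [Q0 [Q0 [Q0 id] * [Q0 [Q0 id] * [Q0 n [Q0 id]]]] * [Q0 id]]
  [Q0 [Q0 [Q0 [Q0 id] * [Q0 id]] * [Q0 n [Q0 id]]] * [Q0 id]]

7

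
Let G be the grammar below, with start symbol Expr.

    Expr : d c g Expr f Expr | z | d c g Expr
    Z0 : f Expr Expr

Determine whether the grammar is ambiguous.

Witness: d c g d c g z f z

Derivation 1: Expr ⇒ d c g Expr f Expr ⇒ d c g d c g Expr f Expr ⇒ d c g d c g z f Expr ⇒ d c g d c g z f z
Derivation 2: Expr ⇒ d c g Expr ⇒ d c g d c g Expr f Expr ⇒ d c g d c g z f Expr ⇒ d c g d c g z f z

Two distinct leftmost derivations for the same string.

Ambiguous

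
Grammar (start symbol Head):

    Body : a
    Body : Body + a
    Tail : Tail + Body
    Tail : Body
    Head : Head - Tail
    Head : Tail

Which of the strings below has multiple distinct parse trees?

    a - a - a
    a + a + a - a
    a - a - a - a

a + a + a - a

a - a - a: 1 tree
a + a + a - a: 4 trees
a - a - a - a: 1 tree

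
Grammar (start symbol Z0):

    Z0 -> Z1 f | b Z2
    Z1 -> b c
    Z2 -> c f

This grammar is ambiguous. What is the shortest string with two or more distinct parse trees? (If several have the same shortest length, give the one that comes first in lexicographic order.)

length 3: b c f has 2 parse trees

Two derivations of b c f:
  Z0 ⇒ Z1 f ⇒ b c f
  Z0 ⇒ b Z2 ⇒ b c f

b c f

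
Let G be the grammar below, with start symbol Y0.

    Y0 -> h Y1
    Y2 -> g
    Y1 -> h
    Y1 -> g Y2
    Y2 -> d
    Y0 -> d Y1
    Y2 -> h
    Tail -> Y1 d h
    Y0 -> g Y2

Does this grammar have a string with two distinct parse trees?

(Tail is unreachable from Y0, so its rules don't affect L(Y0).) Each reachable nonterminal has at most one production per leading terminal, and all productions are right-linear; the derivation is determined token-by-token.

Unambiguous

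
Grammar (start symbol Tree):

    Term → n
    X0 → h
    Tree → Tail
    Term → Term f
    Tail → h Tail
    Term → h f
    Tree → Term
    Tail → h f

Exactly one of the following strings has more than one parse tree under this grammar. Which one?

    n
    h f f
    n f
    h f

h f

n: 1 tree
h f f: 1 tree
n f: 1 tree
h f: 2 trees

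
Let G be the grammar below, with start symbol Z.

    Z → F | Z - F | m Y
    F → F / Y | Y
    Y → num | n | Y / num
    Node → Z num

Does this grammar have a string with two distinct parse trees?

Witness: n / num

Derivation 1: Z ⇒ F ⇒ F / Y ⇒ Y / Y ⇒ n / Y ⇒ n / num
Derivation 2: Z ⇒ F ⇒ Y ⇒ Y / num ⇒ n / num

Two distinct leftmost derivations for the same string.

Ambiguous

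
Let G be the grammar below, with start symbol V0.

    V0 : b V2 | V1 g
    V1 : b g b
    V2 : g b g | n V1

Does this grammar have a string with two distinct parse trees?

Witness: b g b g

Derivation 1: V0 ⇒ b V2 ⇒ b g b g
Derivation 2: V0 ⇒ V1 g ⇒ b g b g

Two distinct leftmost derivations for the same string.

Ambiguous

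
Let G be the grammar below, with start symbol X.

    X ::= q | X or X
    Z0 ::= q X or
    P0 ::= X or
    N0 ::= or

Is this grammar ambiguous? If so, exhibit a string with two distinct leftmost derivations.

Ambiguous

Witness: q or q or q

Derivation 1: X ⇒ X or X ⇒ q or X ⇒ q or X or X ⇒ q or q or X ⇒ q or q or q
Derivation 2: X ⇒ X or X ⇒ X or X or X ⇒ q or X or X ⇒ q or q or X ⇒ q or q or q

Two distinct leftmost derivations for the same string.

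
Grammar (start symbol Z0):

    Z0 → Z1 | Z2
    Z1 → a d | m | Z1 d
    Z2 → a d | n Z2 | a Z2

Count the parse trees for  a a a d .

1

Parse trees for a a a d:
  [Z0 [Z2 a [Z2 a [Z2 a d]]]]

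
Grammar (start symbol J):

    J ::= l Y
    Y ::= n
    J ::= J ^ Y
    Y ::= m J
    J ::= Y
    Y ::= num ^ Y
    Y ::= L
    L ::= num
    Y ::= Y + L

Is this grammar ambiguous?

Ambiguous

Witness: num ^ n

Derivation 1: J ⇒ J ^ Y ⇒ Y ^ Y ⇒ L ^ Y ⇒ num ^ Y ⇒ num ^ n
Derivation 2: J ⇒ Y ⇒ num ^ Y ⇒ num ^ n

Two distinct leftmost derivations for the same string.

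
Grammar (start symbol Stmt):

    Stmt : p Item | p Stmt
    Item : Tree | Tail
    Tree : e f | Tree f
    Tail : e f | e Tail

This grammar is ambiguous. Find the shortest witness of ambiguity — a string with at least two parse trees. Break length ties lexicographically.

p e f

length 3: p e f has 2 parse trees

Two derivations of p e f:
  Stmt ⇒ p Item ⇒ p Tree ⇒ p e f
  Stmt ⇒ p Item ⇒ p Tail ⇒ p e f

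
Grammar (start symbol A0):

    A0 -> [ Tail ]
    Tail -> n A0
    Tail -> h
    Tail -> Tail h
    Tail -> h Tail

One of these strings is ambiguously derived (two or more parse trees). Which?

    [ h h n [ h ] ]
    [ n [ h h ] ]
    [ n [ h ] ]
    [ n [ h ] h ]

[ n [ h h ] ]

[ h h n [ h ] ]: 1 tree
[ n [ h h ] ]: 2 trees
[ n [ h ] ]: 1 tree
[ n [ h ] h ]: 1 tree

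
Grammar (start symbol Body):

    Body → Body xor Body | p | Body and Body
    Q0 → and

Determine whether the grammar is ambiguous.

Witness: p and p and p

Derivation 1: Body ⇒ Body and Body ⇒ p and Body ⇒ p and Body and Body ⇒ p and p and Body ⇒ p and p and p
Derivation 2: Body ⇒ Body and Body ⇒ Body and Body and Body ⇒ p and Body and Body ⇒ p and p and Body ⇒ p and p and p

Two distinct leftmost derivations for the same string.

Ambiguous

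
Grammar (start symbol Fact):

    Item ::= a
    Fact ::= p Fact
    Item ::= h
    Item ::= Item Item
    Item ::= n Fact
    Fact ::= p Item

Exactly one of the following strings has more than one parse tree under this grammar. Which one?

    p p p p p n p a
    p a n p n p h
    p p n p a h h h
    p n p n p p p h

p p n p a h h h

p p p p p n p a: 1 tree
p a n p n p h: 1 tree
p p n p a h h h: 14 trees
p n p n p p p h: 1 tree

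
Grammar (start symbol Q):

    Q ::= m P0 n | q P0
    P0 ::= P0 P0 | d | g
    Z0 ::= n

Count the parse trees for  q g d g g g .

14

Parse trees for q g d g g g (showing first 6 of 14):
  [Q q [P0 [P0 g] [P0 [P0 d] [P0 [P0 g] [P0 [P0 g] [P0 g]]]]]]
  [Q q [P0 [P0 g] [P0 [P0 d] [P0 [P0 [P0 g] [P0 g]] [P0 g]]]]]
  [Q q [P0 [P0 g] [P0 [P0 [P0 d] [P0 g]] [P0 [P0 g] [P0 g]]]]]
  [Q q [P0 [P0 g] [P0 [P0 [P0 d] [P0 [P0 g] [P0 g]]] [P0 g]]]]
  [Q q [P0 [P0 g] [P0 [P0 [P0 [P0 d] [P0 g]] [P0 g]] [P0 g]]]]
  [Q q [P0 [P0 [P0 g] [P0 d]] [P0 [P0 g] [P0 [P0 g] [P0 g]]]]]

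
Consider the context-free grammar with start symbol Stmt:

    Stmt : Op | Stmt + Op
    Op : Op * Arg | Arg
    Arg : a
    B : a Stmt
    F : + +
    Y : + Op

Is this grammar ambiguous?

(B, F, Y are unreachable from Stmt, so their rules don't affect L(Stmt).) This is a standard precedence ladder (Stmt over Op over Arg), with each level left-recursive on its own operator ('+' at Stmt, '*' at Op). That structure is LR(1), hence unambiguous.

Unambiguous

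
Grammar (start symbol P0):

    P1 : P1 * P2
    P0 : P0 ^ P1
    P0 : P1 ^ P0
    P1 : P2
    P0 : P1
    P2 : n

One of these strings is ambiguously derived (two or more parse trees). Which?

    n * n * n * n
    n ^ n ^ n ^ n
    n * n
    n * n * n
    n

n * n * n * n: 1 tree
n ^ n ^ n ^ n: 8 trees
n * n: 1 tree
n * n * n: 1 tree
n: 1 tree

n ^ n ^ n ^ n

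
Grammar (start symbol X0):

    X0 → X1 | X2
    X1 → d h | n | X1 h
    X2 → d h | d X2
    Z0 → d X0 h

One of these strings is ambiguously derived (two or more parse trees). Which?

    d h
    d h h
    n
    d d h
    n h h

d h: 2 trees
d h h: 1 tree
n: 1 tree
d d h: 1 tree
n h h: 1 tree

d h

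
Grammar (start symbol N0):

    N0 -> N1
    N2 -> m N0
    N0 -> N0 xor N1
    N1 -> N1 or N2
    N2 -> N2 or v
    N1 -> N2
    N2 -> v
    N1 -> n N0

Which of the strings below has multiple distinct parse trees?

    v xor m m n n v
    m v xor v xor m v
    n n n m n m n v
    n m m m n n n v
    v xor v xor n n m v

m v xor v xor m v

v xor m m n n v: 1 tree
m v xor v xor m v: 3 trees
n n n m n m n v: 1 tree
n m m m n n n v: 1 tree
v xor v xor n n m v: 1 tree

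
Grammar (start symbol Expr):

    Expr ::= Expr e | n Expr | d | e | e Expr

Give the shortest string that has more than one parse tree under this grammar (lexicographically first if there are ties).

length 1: no string has ≥2 trees
length 2: e e has 2 parse trees

Two derivations of e e:
  Expr ⇒ Expr e ⇒ e e
  Expr ⇒ e Expr ⇒ e e

e e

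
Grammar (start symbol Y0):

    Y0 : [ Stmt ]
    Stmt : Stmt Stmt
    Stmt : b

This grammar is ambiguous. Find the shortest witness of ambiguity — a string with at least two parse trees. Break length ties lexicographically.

length 3: no string has ≥2 trees
length 4: no string has ≥2 trees
length 5: [ b b b ] has 2 parse trees

Two derivations of [ b b b ]:
  Y0 ⇒ [ Stmt ] ⇒ [ Stmt Stmt ] ⇒ [ Stmt Stmt Stmt ] ⇒ [ b Stmt Stmt ] ⇒ [ b b Stmt ] ⇒ [ b b b ]
  Y0 ⇒ [ Stmt ] ⇒ [ Stmt Stmt ] ⇒ [ b Stmt ] ⇒ [ b Stmt Stmt ] ⇒ [ b b Stmt ] ⇒ [ b b b ]

[ b b b ]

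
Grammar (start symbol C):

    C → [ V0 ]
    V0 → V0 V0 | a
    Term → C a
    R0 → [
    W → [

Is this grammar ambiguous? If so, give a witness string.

Ambiguous

Witness: [ a a a ]

Derivation 1: C ⇒ [ V0 ] ⇒ [ V0 V0 ] ⇒ [ V0 V0 V0 ] ⇒ [ a V0 V0 ] ⇒ [ a a V0 ] ⇒ [ a a a ]
Derivation 2: C ⇒ [ V0 ] ⇒ [ V0 V0 ] ⇒ [ a V0 ] ⇒ [ a V0 V0 ] ⇒ [ a a V0 ] ⇒ [ a a a ]

Two distinct leftmost derivations for the same string.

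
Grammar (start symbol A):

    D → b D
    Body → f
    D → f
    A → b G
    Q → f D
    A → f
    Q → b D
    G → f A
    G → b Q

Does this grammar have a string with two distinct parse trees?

(Body is unreachable from A, so its rules don't affect L(A).) Restricted to the reachable nonterminals, every rule has the form A → t or A → t B, and no two rules for the same A share a first terminal. The grammar encodes a DFA — one run per string.

Unambiguous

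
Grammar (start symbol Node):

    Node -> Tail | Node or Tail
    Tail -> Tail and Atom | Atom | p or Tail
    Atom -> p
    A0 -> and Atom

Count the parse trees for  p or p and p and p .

Parse trees for p or p and p and p:
  [Node [Tail [Tail [Tail p or [Tail [Atom p]]] and [Atom p]] and [Atom p]]]
  [Node [Tail [Tail p or [Tail [Tail [Atom p]] and [Atom p]]] and [Atom p]]]
  [Node [Tail p or [Tail [Tail [Tail [Atom p]] and [Atom p]] and [Atom p]]]]
  [Node [Node [Tail [Atom p]]] or [Tail [Tail [Tail [Atom p]] and [Atom p]] and [Atom p]]]

4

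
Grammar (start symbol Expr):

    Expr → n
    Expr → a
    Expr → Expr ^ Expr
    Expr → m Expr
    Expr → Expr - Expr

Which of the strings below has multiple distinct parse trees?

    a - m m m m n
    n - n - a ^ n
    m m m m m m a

a - m m m m n: 1 tree
n - n - a ^ n: 5 trees
m m m m m m a: 1 tree

n - n - a ^ n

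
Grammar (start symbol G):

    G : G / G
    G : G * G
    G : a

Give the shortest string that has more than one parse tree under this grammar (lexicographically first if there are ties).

a * a * a

length 1: no string has ≥2 trees
length 3: no string has ≥2 trees
length 5: a * a * a has 2 parse trees

Two derivations of a * a * a:
  G ⇒ G * G ⇒ G * G * G ⇒ a * G * G ⇒ a * a * G ⇒ a * a * a
  G ⇒ G * G ⇒ a * G ⇒ a * G * G ⇒ a * a * G ⇒ a * a * a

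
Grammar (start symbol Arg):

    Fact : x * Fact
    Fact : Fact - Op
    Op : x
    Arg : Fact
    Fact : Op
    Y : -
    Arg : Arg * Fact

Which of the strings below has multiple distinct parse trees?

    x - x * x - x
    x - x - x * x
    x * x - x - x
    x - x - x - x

x * x - x - x

x - x * x - x: 1 tree
x - x - x * x: 1 tree
x * x - x - x: 4 trees
x - x - x - x: 1 tree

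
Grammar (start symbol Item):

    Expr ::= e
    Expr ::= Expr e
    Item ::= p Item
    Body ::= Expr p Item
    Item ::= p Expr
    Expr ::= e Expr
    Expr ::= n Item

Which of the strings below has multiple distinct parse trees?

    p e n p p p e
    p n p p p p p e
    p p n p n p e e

p p n p n p e e

p e n p p p e: 1 tree
p n p p p p p e: 1 tree
p p n p n p e e: 4 trees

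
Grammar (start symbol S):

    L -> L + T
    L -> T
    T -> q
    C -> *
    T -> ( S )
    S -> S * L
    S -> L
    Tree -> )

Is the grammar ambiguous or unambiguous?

(Tree, C are unreachable from S, so their rules don't affect L(S).) This is a standard precedence ladder (S over L over T), with each level left-recursive on its own operator ('*' at S, '+' at L). That structure is LR(1), hence unambiguous.

Unambiguous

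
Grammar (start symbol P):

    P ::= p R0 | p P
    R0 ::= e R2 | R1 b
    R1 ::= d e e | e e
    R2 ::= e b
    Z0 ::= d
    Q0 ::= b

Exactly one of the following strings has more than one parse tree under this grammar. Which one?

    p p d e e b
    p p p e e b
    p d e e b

p p d e e b: 1 tree
p p p e e b: 2 trees
p d e e b: 1 tree

p p p e e b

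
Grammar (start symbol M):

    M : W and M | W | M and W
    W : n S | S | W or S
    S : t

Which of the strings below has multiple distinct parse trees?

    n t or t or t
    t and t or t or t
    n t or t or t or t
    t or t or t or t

t and t or t or t

n t or t or t: 1 tree
t and t or t or t: 2 trees
n t or t or t or t: 1 tree
t or t or t or t: 1 tree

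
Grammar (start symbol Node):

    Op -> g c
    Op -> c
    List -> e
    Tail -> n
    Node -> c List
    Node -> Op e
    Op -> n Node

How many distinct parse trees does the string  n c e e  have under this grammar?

2

Parse trees for n c e e:
  [Node [Op n [Node c [List e]]] e]
  [Node [Op n [Node [Op c] e]] e]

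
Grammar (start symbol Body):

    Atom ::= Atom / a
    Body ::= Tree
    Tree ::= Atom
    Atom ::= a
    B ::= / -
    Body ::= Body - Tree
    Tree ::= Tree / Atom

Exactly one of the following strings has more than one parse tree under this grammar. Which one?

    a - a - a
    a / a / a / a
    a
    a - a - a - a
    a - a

a - a - a: 1 tree
a / a / a / a: 8 trees
a: 1 tree
a - a - a - a: 1 tree
a - a: 1 tree

a / a / a / a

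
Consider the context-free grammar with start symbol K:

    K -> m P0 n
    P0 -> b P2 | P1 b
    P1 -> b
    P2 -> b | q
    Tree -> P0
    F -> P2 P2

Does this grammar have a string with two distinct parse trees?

Ambiguous

Witness: m b b n

Derivation 1: K ⇒ m P0 n ⇒ m b P2 n ⇒ m b b n
Derivation 2: K ⇒ m P0 n ⇒ m P1 b n ⇒ m b b n

Two distinct leftmost derivations for the same string.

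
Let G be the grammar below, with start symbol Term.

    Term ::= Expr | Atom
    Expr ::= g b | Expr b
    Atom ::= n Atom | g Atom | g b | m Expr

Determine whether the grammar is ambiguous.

Witness: g b

Derivation 1: Term ⇒ Expr ⇒ g b
Derivation 2: Term ⇒ Atom ⇒ g b

Two distinct leftmost derivations for the same string.

Ambiguous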